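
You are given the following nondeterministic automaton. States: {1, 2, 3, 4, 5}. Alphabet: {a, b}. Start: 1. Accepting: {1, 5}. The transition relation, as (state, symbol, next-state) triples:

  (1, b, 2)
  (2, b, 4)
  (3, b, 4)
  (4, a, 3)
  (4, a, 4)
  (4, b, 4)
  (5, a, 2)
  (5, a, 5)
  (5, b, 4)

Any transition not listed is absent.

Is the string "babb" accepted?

No

Start in {1}.
Read 'b': 1→{2}; now {2}.
Read 'a': 2→∅; now ∅.
The set is empty and remains empty for the remaining 2 symbols.
The final set ∅ contains no accepting state.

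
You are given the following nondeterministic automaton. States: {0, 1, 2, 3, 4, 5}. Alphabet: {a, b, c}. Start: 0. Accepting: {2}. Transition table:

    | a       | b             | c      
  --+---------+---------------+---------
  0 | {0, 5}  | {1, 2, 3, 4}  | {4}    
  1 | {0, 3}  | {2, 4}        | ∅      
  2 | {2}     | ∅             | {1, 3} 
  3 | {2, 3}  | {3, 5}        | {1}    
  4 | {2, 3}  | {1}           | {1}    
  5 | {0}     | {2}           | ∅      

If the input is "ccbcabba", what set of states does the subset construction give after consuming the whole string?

{0, 2, 3}

Start in {0}.
Read 'c': 0→{4}; now {4}.
Read 'c': 4→{1}; now {1}.
Read 'b': 1→{2, 4}; now {2, 4}.
Read 'c': 2→{1, 3}, 4→{1}; now {1, 3}.
Read 'a': 1→{0, 3}, 3→{2, 3}; now {0, 2, 3}.
Read 'b': 0→{1, 2, 3, 4}, 2→∅, 3→{3, 5}; now {1, 2, 3, 4, 5}.
Read 'b': 1→{2, 4}, 2→∅, 3→{3, 5}, 4→{1}, 5→{2}; now {1, 2, 3, 4, 5}.
Read 'a': 1→{0, 3}, 2→{2}, 3→{2, 3}, 4→{2, 3}, 5→{0}; now {0, 2, 3}.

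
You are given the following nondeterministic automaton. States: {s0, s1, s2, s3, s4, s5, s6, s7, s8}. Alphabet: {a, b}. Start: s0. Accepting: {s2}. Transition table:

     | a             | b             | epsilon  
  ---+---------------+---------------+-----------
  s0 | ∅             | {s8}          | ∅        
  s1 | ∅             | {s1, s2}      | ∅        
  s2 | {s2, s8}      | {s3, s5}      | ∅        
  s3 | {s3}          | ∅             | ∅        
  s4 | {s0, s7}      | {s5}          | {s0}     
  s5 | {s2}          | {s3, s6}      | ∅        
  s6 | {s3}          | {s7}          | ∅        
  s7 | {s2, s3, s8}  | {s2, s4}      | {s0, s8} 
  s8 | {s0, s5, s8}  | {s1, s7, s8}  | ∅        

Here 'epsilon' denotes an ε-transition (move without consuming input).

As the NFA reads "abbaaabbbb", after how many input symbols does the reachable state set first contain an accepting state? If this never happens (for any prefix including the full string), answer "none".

none

Start in {s0}.
Read 'a': {s0} → ∅.
The set is empty and remains empty for the remaining 9 symbols.
No reachable set along the way intersects F.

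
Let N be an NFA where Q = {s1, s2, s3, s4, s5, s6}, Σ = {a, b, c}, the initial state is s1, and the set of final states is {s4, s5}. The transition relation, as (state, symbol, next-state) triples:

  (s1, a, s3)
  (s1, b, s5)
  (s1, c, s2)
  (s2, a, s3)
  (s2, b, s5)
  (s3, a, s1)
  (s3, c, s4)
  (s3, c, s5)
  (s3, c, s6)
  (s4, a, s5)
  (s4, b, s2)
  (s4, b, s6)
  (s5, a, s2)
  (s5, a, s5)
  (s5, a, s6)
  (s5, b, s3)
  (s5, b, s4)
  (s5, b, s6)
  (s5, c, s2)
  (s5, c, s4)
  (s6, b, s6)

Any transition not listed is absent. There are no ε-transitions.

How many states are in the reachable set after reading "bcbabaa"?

4

Start in {s1}.
Read 'b': s1→{s5}; now {s5}.
Read 'c': s5→{s2, s4}; now {s2, s4}.
Read 'b': s2→{s5}, s4→{s2, s6}; now {s2, s5, s6}.
Read 'a': s2→{s3}, s5→{s2, s5, s6}, s6→∅; now {s2, s3, s5, s6}.
Read 'b': s2→{s5}, s3→∅, s5→{s3, s4, s6}, s6→{s6}; now {s3, s4, s5, s6}.
Read 'a': s3→{s1}, s4→{s5}, s5→{s2, s5, s6}, s6→∅; now {s1, s2, s5, s6}.
Read 'a': s1→{s3}, s2→{s3}, s5→{s2, s5, s6}, s6→∅; now {s2, s3, s5, s6}.
That set has 4 states.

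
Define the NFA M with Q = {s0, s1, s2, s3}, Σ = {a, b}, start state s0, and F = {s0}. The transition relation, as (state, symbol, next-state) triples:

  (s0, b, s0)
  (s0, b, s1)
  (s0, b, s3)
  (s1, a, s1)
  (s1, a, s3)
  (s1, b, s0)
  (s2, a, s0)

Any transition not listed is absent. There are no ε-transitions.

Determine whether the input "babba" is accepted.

No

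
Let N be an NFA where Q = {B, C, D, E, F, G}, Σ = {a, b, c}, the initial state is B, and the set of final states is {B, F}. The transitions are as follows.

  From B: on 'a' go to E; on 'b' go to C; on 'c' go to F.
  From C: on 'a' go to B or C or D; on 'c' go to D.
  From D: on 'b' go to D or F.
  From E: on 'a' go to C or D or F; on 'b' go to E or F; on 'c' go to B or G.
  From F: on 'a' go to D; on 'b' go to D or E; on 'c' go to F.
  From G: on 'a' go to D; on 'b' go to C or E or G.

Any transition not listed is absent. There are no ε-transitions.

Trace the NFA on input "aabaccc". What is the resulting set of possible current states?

{F}

Start in {B}.
Read 'a': {B} → {E}.
Read 'a': {E} → {C, D, F}.
Read 'b': {C, D, F} → {D, E, F}.
Read 'a': {D, E, F} → {C, D, F}.
Read 'c': {C, D, F} → {D, F}.
Read 'c': {D, F} → {F}.
Read 'c': {F} → {F}.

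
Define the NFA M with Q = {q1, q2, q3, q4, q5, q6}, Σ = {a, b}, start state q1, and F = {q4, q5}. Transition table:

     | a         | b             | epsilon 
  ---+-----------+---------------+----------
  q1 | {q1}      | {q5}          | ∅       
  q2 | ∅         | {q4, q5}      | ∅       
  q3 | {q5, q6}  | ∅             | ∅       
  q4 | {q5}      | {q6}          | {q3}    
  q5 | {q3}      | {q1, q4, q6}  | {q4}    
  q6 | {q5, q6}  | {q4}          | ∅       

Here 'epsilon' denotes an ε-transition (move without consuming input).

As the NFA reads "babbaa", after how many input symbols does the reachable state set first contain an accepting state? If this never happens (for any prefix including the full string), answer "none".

1

Start in {q1}.
Read 'b': {q1} → {q3, q4, q5}.
None of the earlier sets intersect F, but {q3, q4, q5} does.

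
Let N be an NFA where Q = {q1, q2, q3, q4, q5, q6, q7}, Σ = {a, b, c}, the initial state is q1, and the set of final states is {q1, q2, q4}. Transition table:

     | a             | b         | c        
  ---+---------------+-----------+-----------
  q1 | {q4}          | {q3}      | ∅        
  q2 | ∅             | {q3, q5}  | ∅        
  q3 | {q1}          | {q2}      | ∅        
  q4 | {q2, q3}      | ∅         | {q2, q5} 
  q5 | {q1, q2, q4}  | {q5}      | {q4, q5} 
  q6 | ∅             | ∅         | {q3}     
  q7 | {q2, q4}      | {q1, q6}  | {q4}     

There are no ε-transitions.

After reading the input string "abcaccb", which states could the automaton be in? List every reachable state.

Start in {q1}.
Read 'a': q1→{q4}; now {q4}.
Read 'b': q4→∅; now ∅.
The set is empty and remains empty for the remaining 5 symbols.

∅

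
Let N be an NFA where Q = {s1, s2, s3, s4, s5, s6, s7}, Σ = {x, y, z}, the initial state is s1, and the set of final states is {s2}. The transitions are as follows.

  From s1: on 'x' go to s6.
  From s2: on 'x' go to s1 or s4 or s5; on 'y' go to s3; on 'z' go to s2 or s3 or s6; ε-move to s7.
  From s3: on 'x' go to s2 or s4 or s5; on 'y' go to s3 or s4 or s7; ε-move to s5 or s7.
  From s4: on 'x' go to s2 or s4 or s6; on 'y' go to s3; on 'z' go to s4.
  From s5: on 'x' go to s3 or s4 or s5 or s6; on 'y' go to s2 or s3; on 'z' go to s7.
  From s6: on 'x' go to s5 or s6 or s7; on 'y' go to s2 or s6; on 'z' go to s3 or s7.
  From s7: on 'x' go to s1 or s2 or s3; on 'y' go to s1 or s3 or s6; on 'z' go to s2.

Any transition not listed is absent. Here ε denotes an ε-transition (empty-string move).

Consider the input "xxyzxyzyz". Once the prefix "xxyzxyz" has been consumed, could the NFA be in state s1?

Start in {s1}.
Read 'x': s1→{s6}; now {s6}.
Read 'x': s6→{s5, s6, s7}; now {s5, s6, s7}.
Read 'y': s5→{s2, s3}, s6→{s2, s6}, s7→{s1, s3, s6}; union {s1, s2, s3, s6}; ε-closure = {s1, s2, s3, s5, s6, s7}.
Read 'z': s1→∅, s2→{s2, s3, s6}, s3→∅, s5→{s7}, s6→{s3, s7}, s7→{s2}; union {s2, s3, s6, s7}; ε-closure = {s2, s3, s5, s6, s7}.
Read 'x': s2→{s1, s4, s5}, s3→{s2, s4, s5}, s5→{s3, s4, s5, s6}, s6→{s5, s6, s7}, s7→{s1, s2, s3}; now {s1, s2, s3, s4, s5, s6, s7}.
Read 'y': s1→∅, s2→{s3}, s3→{s3, s4, s7}, s4→{s3}, s5→{s2, s3}, s6→{s2, s6}, s7→{s1, s3, s6}; union {s1, s2, s3, s4, s6, s7}; ε-closure = {s1, s2, s3, s4, s5, s6, s7}.
Read 'z': s1→∅, s2→{s2, s3, s6}, s3→∅, s4→{s4}, s5→{s7}, s6→{s3, s7}, s7→{s2}; union {s2, s3, s4, s6, s7}; ε-closure = {s2, s3, s4, s5, s6, s7}.
State s1 is not in {s2, s3, s4, s5, s6, s7}.

No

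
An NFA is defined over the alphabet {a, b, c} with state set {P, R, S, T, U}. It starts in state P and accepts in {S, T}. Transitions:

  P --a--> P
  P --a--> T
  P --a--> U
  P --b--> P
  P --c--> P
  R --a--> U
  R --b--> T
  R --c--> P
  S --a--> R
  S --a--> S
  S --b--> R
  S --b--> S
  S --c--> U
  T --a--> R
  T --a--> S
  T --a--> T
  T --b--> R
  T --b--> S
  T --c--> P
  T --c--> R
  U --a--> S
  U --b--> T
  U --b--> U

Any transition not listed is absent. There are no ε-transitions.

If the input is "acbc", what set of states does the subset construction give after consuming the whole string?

{P, R}

Start in {P}.
Read 'a': {P} → {P, T, U}.
Read 'c': {P, T, U} → {P, R}.
Read 'b': {P, R} → {P, T}.
Read 'c': {P, T} → {P, R}.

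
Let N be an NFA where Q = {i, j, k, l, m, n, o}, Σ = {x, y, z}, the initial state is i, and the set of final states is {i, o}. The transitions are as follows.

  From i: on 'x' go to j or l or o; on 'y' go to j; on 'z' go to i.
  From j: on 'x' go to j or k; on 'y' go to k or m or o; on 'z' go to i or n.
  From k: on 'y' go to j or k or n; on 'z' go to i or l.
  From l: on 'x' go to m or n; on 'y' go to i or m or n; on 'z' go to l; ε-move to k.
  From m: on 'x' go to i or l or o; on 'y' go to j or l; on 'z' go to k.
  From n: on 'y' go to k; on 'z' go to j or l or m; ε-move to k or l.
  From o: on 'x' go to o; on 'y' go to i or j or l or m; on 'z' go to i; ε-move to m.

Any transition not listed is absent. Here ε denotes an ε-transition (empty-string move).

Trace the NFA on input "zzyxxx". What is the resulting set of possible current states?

{j, k}

Start in {i}.
Read 'z': {i} → {i}.
Read 'z': {i} → {i}.
Read 'y': {i} → {j}.
Read 'x': {j} → {j, k}.
Read 'x': {j, k} → {j, k}.
Read 'x': {j, k} → {j, k}.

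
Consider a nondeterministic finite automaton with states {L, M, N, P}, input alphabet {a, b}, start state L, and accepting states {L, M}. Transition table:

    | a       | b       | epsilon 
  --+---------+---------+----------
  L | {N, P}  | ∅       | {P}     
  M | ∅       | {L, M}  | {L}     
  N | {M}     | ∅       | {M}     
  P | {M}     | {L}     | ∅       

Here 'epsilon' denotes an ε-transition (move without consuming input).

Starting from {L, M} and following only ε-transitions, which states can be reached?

{L, M, P}

Begin with {L, M}.
ε-move L → P; add P.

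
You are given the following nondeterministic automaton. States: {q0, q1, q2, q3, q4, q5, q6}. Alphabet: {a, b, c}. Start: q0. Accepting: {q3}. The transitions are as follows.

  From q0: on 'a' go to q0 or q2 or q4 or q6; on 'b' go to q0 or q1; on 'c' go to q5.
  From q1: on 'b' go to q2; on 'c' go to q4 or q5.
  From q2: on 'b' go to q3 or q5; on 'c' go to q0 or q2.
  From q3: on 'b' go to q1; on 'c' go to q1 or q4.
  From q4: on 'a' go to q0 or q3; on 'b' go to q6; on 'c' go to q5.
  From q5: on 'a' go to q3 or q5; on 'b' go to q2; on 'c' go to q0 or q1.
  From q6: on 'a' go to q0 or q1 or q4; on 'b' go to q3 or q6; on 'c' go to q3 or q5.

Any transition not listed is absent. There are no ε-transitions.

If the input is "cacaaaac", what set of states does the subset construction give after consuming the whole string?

{q0, q1, q2, q3, q4, q5}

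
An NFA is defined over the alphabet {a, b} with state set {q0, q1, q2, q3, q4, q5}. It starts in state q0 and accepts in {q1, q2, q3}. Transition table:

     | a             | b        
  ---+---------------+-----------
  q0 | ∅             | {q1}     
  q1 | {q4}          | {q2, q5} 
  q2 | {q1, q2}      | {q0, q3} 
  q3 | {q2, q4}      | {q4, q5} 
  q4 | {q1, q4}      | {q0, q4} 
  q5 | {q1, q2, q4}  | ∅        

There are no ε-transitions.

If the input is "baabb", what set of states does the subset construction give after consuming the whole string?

Start in {q0}.
Read 'b': q0→{q1}; now {q1}.
Read 'a': q1→{q4}; now {q4}.
Read 'a': q4→{q1, q4}; now {q1, q4}.
Read 'b': q1→{q2, q5}, q4→{q0, q4}; now {q0, q2, q4, q5}.
Read 'b': q0→{q1}, q2→{q0, q3}, q4→{q0, q4}, q5→∅; now {q0, q1, q3, q4}.

{q0, q1, q3, q4}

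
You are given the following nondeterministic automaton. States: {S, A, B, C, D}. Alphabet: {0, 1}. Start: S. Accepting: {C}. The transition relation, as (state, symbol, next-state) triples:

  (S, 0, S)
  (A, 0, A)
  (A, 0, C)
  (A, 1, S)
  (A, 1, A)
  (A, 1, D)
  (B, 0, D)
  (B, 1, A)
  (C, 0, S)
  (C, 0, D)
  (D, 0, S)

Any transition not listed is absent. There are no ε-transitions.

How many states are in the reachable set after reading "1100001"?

0

Start in {S}.
Read '1': S→∅; now ∅.
The set is empty and remains empty for the remaining 6 symbols.
That set has 0 states.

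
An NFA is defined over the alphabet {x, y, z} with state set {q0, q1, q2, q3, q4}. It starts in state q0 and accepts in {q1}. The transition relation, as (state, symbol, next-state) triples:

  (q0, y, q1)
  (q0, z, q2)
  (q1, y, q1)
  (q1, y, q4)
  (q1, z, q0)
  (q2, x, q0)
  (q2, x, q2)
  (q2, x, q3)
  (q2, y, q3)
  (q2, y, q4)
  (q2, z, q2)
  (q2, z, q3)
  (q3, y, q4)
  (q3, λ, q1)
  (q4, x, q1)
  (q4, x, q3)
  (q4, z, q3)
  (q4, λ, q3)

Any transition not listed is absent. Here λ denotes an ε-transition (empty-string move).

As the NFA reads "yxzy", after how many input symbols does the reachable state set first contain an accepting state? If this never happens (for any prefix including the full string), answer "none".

1

Start in {q0}.
Read 'y': {q0} → {q1}.
None of the earlier sets intersect F, but {q1} does.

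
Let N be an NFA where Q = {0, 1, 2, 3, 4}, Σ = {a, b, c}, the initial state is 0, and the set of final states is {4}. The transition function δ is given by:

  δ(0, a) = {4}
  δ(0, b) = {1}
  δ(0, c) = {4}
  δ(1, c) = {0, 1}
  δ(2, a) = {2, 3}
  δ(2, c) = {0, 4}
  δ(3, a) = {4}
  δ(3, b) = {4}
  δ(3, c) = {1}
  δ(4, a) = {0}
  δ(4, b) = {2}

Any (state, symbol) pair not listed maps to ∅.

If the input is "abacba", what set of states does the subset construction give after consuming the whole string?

Start in {0}.
Read 'a': {0} → {4}.
Read 'b': {4} → {2}.
Read 'a': {2} → {2, 3}.
Read 'c': {2, 3} → {0, 1, 4}.
Read 'b': {0, 1, 4} → {1, 2}.
Read 'a': {1, 2} → {2, 3}.

{2, 3}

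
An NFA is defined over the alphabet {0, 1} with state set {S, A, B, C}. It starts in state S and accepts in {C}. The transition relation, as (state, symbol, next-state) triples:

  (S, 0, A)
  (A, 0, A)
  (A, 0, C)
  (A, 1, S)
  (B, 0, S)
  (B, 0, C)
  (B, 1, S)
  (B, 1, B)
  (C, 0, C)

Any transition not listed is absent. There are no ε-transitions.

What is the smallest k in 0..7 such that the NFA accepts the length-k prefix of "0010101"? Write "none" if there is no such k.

2

Start in {S}.
Read '0': S→{A}; now {A}.
Read '0': A→{A, C}; now {A, C}.
None of the earlier sets intersect F, but {A, C} does.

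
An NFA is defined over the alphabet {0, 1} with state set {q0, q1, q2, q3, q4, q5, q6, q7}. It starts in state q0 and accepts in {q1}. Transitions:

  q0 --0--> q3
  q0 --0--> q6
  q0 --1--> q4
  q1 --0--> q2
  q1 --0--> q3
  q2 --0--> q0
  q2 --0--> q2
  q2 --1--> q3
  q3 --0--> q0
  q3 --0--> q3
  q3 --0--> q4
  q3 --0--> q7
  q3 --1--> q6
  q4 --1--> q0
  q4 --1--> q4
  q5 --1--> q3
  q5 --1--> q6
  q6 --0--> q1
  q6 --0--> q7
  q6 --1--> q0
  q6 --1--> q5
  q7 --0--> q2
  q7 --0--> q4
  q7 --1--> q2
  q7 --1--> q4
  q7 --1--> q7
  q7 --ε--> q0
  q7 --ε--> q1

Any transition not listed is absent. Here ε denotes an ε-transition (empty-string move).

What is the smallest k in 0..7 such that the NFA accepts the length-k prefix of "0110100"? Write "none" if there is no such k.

Start in {q0}.
Read '0': {q0} → {q3, q6}.
Read '1': {q3, q6} → {q0, q5, q6}.
Read '1': {q0, q5, q6} → {q0, q3, q4, q5, q6}.
Read '0': {q0, q3, q4, q5, q6} → {q0, q1, q3, q4, q6, q7}.
None of the earlier sets intersect F, but {q0, q1, q3, q4, q6, q7} does.

4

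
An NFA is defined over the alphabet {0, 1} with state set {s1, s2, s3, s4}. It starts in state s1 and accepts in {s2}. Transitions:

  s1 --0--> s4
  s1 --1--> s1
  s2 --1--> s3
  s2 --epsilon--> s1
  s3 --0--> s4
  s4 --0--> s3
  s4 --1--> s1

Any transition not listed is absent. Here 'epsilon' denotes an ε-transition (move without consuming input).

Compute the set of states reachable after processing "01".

{s1}

Start in {s1}.
Read '0': s1→{s4}; now {s4}.
Read '1': s4→{s1}; now {s1}.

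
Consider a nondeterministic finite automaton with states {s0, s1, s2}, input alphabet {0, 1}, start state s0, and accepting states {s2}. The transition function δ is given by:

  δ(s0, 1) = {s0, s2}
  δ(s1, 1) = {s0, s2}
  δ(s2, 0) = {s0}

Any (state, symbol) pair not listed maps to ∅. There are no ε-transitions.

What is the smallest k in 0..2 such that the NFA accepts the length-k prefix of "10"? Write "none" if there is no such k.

1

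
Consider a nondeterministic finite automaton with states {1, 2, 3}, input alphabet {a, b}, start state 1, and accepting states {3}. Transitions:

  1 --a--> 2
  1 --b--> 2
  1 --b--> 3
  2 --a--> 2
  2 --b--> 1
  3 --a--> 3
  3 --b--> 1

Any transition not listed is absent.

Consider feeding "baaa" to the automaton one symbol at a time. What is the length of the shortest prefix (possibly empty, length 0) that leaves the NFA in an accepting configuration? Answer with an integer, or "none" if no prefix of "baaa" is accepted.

1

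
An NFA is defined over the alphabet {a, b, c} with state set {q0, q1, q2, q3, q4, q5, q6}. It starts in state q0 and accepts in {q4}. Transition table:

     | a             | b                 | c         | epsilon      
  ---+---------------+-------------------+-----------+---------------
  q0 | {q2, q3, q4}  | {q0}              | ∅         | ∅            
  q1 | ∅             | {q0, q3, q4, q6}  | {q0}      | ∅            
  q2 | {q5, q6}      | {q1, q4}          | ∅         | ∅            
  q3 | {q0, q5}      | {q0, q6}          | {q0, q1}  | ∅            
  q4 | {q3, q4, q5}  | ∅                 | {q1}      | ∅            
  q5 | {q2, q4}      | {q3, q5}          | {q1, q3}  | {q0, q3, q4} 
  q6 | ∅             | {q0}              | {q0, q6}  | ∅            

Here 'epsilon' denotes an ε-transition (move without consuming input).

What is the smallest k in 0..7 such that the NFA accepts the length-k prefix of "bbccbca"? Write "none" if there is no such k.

none

Start in {q0}.
Read 'b': q0→{q0}; now {q0}.
Read 'b': q0→{q0}; now {q0}.
Read 'c': q0→∅; now ∅.
The set is empty and remains empty for the remaining 4 symbols.
No reachable set along the way intersects F.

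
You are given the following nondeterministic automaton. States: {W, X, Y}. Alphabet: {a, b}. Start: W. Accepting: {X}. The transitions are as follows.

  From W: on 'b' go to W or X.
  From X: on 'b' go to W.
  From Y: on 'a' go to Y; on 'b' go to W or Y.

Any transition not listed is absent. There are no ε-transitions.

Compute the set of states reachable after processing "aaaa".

Start in {W}.
Read 'a': {W} → ∅.
The set is empty and remains empty for the remaining 3 symbols.

∅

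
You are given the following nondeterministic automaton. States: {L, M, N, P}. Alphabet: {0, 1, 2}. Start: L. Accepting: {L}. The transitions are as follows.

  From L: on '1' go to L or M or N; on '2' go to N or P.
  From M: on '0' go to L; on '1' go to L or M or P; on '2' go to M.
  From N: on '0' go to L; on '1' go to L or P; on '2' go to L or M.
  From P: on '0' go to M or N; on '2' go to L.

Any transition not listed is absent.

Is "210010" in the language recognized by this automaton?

Yes

Start in {L}.
Read '2': {L} → {N, P}.
Read '1': {N, P} → {L, P}.
Read '0': {L, P} → {M, N}.
Read '0': {M, N} → {L}.
Read '1': {L} → {L, M, N}.
Read '0': {L, M, N} → {L}.
The final set {L} contains the accepting state L.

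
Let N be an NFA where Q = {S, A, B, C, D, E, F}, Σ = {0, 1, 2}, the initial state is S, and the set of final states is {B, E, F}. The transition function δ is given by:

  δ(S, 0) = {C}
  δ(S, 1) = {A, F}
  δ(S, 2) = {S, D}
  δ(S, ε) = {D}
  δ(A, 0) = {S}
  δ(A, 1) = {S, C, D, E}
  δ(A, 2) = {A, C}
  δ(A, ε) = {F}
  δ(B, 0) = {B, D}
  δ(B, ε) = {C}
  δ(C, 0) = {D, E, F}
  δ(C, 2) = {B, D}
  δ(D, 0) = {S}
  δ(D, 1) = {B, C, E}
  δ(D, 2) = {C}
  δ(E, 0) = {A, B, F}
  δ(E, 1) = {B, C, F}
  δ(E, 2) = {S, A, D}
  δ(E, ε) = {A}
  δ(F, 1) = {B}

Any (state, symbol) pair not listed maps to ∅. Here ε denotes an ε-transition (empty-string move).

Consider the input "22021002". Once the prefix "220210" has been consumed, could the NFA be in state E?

Yes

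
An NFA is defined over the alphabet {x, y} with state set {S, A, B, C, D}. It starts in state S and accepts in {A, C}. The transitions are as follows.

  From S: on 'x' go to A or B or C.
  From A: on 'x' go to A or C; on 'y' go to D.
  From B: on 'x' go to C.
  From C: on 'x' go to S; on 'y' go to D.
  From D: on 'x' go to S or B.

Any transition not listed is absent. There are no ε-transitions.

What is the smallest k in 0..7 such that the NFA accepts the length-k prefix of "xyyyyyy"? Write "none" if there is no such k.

Start in {S}.
Read 'x': S→{A, B, C}; now {A, B, C}.
None of the earlier sets intersect F, but {A, B, C} does.

1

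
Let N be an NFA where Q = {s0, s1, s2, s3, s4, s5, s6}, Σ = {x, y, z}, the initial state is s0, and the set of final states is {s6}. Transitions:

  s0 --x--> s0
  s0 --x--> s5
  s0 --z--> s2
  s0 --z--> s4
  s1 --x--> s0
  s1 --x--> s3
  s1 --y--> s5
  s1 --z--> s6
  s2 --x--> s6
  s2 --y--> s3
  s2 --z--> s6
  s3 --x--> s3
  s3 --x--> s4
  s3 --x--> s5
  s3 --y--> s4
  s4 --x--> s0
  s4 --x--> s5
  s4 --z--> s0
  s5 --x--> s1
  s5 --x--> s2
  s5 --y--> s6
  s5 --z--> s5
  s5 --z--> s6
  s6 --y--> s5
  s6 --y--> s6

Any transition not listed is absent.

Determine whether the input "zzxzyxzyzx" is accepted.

No

Start in {s0}.
Read 'z': {s0} → {s2, s4}.
Read 'z': {s2, s4} → {s0, s6}.
Read 'x': {s0, s6} → {s0, s5}.
Read 'z': {s0, s5} → {s2, s4, s5, s6}.
Read 'y': {s2, s4, s5, s6} → {s3, s5, s6}.
Read 'x': {s3, s5, s6} → {s1, s2, s3, s4, s5}.
Read 'z': {s1, s2, s3, s4, s5} → {s0, s5, s6}.
Read 'y': {s0, s5, s6} → {s5, s6}.
Read 'z': {s5, s6} → {s5, s6}.
Read 'x': {s5, s6} → {s1, s2}.
The final set {s1, s2} contains no accepting state.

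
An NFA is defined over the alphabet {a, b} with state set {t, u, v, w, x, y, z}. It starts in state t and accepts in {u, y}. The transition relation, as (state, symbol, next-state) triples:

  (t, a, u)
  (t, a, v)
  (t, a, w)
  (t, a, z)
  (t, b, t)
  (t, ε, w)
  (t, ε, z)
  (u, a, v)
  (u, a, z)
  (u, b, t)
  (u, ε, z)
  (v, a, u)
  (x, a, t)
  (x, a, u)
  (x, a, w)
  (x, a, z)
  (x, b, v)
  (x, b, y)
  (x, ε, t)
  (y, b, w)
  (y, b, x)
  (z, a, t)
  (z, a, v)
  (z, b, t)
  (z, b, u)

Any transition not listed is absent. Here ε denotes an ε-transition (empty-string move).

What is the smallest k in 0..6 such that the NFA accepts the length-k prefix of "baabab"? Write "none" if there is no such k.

Start: ε-closure({t}) = {t, w, z}.
Read 'b': t→{t}, w→∅, z→{t, u}; union {t, u}; ε-closure = {t, u, w, z}.
None of the earlier sets intersect F, but {t, u, w, z} does.

1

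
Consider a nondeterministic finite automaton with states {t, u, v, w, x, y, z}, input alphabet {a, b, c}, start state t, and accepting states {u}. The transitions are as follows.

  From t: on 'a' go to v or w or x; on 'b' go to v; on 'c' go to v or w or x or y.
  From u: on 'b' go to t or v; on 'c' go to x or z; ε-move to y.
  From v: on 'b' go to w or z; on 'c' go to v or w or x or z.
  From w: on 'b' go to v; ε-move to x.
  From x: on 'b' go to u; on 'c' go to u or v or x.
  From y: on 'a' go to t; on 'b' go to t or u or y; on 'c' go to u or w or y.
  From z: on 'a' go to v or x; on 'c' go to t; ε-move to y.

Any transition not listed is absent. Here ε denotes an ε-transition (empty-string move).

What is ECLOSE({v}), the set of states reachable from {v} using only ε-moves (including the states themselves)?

{v}

Begin with {v}.
No ε-moves leave this set, so the closure equals the set itself.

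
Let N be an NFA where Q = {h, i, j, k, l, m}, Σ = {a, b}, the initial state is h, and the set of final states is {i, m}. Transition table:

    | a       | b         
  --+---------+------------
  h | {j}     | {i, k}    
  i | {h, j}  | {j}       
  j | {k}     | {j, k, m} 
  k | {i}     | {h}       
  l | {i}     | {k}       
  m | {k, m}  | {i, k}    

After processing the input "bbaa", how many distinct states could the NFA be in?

2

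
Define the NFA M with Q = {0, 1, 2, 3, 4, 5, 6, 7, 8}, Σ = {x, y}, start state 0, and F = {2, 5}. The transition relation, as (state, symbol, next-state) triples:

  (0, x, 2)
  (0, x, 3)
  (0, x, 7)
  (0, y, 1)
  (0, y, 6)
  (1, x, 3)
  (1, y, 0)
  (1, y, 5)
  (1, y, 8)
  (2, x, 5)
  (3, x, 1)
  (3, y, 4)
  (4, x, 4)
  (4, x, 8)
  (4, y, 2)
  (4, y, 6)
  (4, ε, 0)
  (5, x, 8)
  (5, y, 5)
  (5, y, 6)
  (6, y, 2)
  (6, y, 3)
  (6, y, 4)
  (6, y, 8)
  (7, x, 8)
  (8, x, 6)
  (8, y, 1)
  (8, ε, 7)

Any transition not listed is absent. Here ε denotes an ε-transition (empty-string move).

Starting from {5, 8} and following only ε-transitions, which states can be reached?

{5, 7, 8}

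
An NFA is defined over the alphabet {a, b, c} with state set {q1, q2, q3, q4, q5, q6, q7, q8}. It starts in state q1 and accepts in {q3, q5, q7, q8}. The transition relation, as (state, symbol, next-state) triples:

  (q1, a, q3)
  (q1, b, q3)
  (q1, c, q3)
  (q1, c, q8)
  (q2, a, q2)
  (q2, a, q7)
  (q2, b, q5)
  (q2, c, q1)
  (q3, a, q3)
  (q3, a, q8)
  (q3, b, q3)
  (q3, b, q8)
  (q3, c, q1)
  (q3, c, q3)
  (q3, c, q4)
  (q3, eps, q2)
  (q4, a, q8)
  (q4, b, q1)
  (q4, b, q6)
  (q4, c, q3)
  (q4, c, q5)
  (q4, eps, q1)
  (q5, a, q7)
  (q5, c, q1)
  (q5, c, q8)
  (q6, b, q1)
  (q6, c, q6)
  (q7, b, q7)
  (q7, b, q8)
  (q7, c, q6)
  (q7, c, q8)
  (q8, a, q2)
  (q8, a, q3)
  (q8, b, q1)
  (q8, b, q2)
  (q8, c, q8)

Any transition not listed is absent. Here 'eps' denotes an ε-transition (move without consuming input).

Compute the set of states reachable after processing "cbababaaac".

Start in {q1}.
Read 'c': {q1} → {q2, q3, q8}.
Read 'b': {q2, q3, q8} → {q1, q2, q3, q5, q8}.
Read 'a': {q1, q2, q3, q5, q8} → {q2, q3, q7, q8}.
Read 'b': {q2, q3, q7, q8} → {q1, q2, q3, q5, q7, q8}.
Read 'a': {q1, q2, q3, q5, q7, q8} → {q2, q3, q7, q8}.
Read 'b': {q2, q3, q7, q8} → {q1, q2, q3, q5, q7, q8}.
Read 'a': {q1, q2, q3, q5, q7, q8} → {q2, q3, q7, q8}.
Read 'a': {q2, q3, q7, q8} → {q2, q3, q7, q8}.
Read 'a': {q2, q3, q7, q8} → {q2, q3, q7, q8}.
Read 'c': {q2, q3, q7, q8} → {q1, q2, q3, q4, q6, q8}.

{q1, q2, q3, q4, q6, q8}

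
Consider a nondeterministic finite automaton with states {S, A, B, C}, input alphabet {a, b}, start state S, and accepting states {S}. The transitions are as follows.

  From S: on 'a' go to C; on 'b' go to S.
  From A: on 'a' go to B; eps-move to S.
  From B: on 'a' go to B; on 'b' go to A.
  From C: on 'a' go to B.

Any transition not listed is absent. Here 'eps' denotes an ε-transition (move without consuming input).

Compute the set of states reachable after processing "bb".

Start in {S}.
Read 'b': {S} → {S}.
Read 'b': {S} → {S}.

{S}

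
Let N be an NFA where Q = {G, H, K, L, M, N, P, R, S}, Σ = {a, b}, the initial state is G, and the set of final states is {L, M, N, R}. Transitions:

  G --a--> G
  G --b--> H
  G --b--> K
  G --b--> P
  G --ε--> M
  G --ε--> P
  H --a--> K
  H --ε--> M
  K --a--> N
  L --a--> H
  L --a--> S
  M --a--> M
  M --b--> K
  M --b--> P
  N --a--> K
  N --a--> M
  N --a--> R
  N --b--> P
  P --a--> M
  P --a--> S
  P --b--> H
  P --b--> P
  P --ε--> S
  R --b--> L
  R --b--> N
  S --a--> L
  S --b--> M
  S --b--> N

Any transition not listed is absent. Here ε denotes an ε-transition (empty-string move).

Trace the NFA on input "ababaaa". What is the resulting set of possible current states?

Start: ε-closure({G}) = {G, M, P, S}.
Read 'a': {G, M, P, S} → {G, L, M, P, S}.
Read 'b': {G, L, M, P, S} → {H, K, M, N, P, S}.
Read 'a': {H, K, M, N, P, S} → {K, L, M, N, R, S}.
Read 'b': {K, L, M, N, R, S} → {K, L, M, N, P, S}.
Read 'a': {K, L, M, N, P, S} → {H, K, L, M, N, R, S}.
Read 'a': {H, K, L, M, N, R, S} → {H, K, L, M, N, R, S}.
Read 'a': {H, K, L, M, N, R, S} → {H, K, L, M, N, R, S}.

{H, K, L, M, N, R, S}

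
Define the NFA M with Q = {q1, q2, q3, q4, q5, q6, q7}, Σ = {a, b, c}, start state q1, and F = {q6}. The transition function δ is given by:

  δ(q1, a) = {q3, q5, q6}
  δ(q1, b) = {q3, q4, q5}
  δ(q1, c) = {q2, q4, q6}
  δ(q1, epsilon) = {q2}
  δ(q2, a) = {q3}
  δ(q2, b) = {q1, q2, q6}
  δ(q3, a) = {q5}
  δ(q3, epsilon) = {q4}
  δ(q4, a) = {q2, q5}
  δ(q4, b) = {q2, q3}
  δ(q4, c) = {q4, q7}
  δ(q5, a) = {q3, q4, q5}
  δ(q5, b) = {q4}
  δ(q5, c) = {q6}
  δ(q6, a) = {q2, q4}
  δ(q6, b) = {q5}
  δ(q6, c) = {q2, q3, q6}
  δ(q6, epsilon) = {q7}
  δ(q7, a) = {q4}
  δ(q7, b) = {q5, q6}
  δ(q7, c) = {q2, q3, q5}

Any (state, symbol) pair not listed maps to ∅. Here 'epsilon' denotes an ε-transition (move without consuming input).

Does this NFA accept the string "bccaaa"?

No

Start: ε-closure({q1}) = {q1, q2}.
Read 'b': {q1, q2} → {q1, q2, q3, q4, q5, q6, q7}.
Read 'c': {q1, q2, q3, q4, q5, q6, q7} → {q2, q3, q4, q5, q6, q7}.
Read 'c': {q2, q3, q4, q5, q6, q7} → {q2, q3, q4, q5, q6, q7}.
Read 'a': {q2, q3, q4, q5, q6, q7} → {q2, q3, q4, q5}.
Read 'a': {q2, q3, q4, q5} → {q2, q3, q4, q5}.
Read 'a': {q2, q3, q4, q5} → {q2, q3, q4, q5}.
The final set {q2, q3, q4, q5} contains no accepting state.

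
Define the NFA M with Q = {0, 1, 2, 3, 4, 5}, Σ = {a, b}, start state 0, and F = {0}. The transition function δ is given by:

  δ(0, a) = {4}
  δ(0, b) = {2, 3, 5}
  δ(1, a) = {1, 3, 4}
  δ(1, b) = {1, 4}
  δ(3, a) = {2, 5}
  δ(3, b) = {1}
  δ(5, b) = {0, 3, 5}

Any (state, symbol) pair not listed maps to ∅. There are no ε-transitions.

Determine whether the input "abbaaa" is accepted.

No

Start in {0}.
Read 'a': 0→{4}; now {4}.
Read 'b': 4→∅; now ∅.
The set is empty and remains empty for the remaining 4 symbols.
The final set ∅ contains no accepting state.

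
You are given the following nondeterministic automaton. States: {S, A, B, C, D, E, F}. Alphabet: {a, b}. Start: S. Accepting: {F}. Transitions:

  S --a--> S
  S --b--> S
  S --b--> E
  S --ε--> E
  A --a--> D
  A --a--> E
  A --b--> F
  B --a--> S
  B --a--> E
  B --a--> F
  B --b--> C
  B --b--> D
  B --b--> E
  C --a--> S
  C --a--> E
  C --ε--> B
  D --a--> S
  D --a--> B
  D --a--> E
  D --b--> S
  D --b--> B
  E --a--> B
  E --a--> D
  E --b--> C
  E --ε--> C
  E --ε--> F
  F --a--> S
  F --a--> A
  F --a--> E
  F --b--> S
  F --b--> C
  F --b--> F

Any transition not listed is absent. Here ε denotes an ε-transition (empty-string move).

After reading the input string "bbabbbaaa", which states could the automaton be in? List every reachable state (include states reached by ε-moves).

Start: ε-closure({S}) = {S, B, C, E, F}.
Read 'b': {S, B, C, E, F} → {S, B, C, D, E, F}.
Read 'b': {S, B, C, D, E, F} → {S, B, C, D, E, F}.
Read 'a': {S, B, C, D, E, F} → {S, A, B, C, D, E, F}.
Read 'b': {S, A, B, C, D, E, F} → {S, B, C, D, E, F}.
Read 'b': {S, B, C, D, E, F} → {S, B, C, D, E, F}.
Read 'b': {S, B, C, D, E, F} → {S, B, C, D, E, F}.
Read 'a': {S, B, C, D, E, F} → {S, A, B, C, D, E, F}.
Read 'a': {S, A, B, C, D, E, F} → {S, A, B, C, D, E, F}.
Read 'a': {S, A, B, C, D, E, F} → {S, A, B, C, D, E, F}.

{S, A, B, C, D, E, F}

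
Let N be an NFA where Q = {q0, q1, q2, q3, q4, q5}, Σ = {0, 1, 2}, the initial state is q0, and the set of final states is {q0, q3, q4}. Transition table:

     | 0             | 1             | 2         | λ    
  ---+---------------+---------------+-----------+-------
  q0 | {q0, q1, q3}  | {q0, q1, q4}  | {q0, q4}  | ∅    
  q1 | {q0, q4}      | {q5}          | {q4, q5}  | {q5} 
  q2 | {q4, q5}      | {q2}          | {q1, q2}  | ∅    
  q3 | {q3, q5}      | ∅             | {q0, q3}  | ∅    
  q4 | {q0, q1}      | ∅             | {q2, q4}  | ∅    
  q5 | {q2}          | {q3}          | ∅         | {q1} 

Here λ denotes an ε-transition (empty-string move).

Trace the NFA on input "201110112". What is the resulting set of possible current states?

Start in {q0}.
Read '2': q0→{q0, q4}; now {q0, q4}.
Read '0': q0→{q0, q1, q3}, q4→{q0, q1}; union {q0, q1, q3}; ε-closure = {q0, q1, q3, q5}.
Read '1': q0→{q0, q1, q4}, q1→{q5}, q3→∅, q5→{q3}; now {q0, q1, q3, q4, q5}.
Read '1': q0→{q0, q1, q4}, q1→{q5}, q3→∅, q4→∅, q5→{q3}; now {q0, q1, q3, q4, q5}.
Read '1': q0→{q0, q1, q4}, q1→{q5}, q3→∅, q4→∅, q5→{q3}; now {q0, q1, q3, q4, q5}.
Read '0': q0→{q0, q1, q3}, q1→{q0, q4}, q3→{q3, q5}, q4→{q0, q1}, q5→{q2}; now {q0, q1, q2, q3, q4, q5}.
Read '1': q0→{q0, q1, q4}, q1→{q5}, q2→{q2}, q3→∅, q4→∅, q5→{q3}; now {q0, q1, q2, q3, q4, q5}.
Read '1': q0→{q0, q1, q4}, q1→{q5}, q2→{q2}, q3→∅, q4→∅, q5→{q3}; now {q0, q1, q2, q3, q4, q5}.
Read '2': q0→{q0, q4}, q1→{q4, q5}, q2→{q1, q2}, q3→{q0, q3}, q4→{q2, q4}, q5→∅; now {q0, q1, q2, q3, q4, q5}.

{q0, q1, q2, q3, q4, q5}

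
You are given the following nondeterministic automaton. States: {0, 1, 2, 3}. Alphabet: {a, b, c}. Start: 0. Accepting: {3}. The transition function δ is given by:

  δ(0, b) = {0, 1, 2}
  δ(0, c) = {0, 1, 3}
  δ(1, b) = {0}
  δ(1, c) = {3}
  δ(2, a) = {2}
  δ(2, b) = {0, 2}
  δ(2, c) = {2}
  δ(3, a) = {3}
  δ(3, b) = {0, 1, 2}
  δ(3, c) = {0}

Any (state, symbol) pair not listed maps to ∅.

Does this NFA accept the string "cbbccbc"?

Start in {0}.
Read 'c': {0} → {0, 1, 3}.
Read 'b': {0, 1, 3} → {0, 1, 2}.
Read 'b': {0, 1, 2} → {0, 1, 2}.
Read 'c': {0, 1, 2} → {0, 1, 2, 3}.
Read 'c': {0, 1, 2, 3} → {0, 1, 2, 3}.
Read 'b': {0, 1, 2, 3} → {0, 1, 2}.
Read 'c': {0, 1, 2} → {0, 1, 2, 3}.
The final set {0, 1, 2, 3} contains the accepting state 3.

Yes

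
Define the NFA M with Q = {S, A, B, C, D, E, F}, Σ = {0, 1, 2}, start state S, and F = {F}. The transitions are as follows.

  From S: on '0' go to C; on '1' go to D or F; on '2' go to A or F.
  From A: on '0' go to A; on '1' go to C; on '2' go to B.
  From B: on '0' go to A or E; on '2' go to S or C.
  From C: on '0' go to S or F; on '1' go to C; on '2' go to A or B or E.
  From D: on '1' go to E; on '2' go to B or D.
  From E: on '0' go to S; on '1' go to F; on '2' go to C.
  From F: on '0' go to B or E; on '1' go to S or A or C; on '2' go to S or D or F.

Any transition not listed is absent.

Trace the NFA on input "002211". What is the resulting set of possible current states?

{S, A, C, D, E, F}

Start in {S}.
Read '0': S→{C}; now {C}.
Read '0': C→{S, F}; now {S, F}.
Read '2': S→{A, F}, F→{S, D, F}; now {S, A, D, F}.
Read '2': S→{A, F}, A→{B}, D→{B, D}, F→{S, D, F}; now {S, A, B, D, F}.
Read '1': S→{D, F}, A→{C}, B→∅, D→{E}, F→{S, A, C}; now {S, A, C, D, E, F}.
Read '1': S→{D, F}, A→{C}, C→{C}, D→{E}, E→{F}, F→{S, A, C}; now {S, A, C, D, E, F}.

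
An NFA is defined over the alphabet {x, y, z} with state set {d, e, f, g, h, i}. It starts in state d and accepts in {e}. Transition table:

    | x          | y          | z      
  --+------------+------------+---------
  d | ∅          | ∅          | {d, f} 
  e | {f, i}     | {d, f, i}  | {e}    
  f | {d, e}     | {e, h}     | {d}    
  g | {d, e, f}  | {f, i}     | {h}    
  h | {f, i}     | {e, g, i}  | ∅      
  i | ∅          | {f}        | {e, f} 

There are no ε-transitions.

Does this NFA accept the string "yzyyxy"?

Start in {d}.
Read 'y': d→∅; now ∅.
The set is empty and remains empty for the remaining 5 symbols.
The final set ∅ contains no accepting state.

No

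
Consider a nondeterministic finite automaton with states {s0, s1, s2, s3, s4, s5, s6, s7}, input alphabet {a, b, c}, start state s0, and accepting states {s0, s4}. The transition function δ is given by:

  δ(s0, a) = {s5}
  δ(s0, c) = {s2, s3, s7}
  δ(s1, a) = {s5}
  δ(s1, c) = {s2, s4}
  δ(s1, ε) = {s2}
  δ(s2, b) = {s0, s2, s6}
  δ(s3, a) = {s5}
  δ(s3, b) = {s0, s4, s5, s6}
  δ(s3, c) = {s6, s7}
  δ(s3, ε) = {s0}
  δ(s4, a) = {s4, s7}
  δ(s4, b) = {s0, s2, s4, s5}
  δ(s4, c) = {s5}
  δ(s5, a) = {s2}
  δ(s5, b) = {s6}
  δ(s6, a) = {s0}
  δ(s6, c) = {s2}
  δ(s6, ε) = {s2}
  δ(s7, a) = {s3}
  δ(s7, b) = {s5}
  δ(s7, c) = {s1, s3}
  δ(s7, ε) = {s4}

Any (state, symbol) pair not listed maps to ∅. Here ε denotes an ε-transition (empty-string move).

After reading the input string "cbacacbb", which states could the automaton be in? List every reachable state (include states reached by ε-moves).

{s0, s2, s4, s5, s6}

Start in {s0}.
Read 'c': s0→{s2, s3, s7}; union {s2, s3, s7}; ε-closure = {s0, s2, s3, s4, s7}.
Read 'b': s0→∅, s2→{s0, s2, s6}, s3→{s0, s4, s5, s6}, s4→{s0, s2, s4, s5}, s7→{s5}; now {s0, s2, s4, s5, s6}.
Read 'a': s0→{s5}, s2→∅, s4→{s4, s7}, s5→{s2}, s6→{s0}; now {s0, s2, s4, s5, s7}.
Read 'c': s0→{s2, s3, s7}, s2→∅, s4→{s5}, s5→∅, s7→{s1, s3}; union {s1, s2, s3, s5, s7}; ε-closure = {s0, s1, s2, s3, s4, s5, s7}.
Read 'a': s0→{s5}, s1→{s5}, s2→∅, s3→{s5}, s4→{s4, s7}, s5→{s2}, s7→{s3}; union {s2, s3, s4, s5, s7}; ε-closure = {s0, s2, s3, s4, s5, s7}.
Read 'c': s0→{s2, s3, s7}, s2→∅, s3→{s6, s7}, s4→{s5}, s5→∅, s7→{s1, s3}; union {s1, s2, s3, s5, s6, s7}; ε-closure = {s0, s1, s2, s3, s4, s5, s6, s7}.
Read 'b': s0→∅, s1→∅, s2→{s0, s2, s6}, s3→{s0, s4, s5, s6}, s4→{s0, s2, s4, s5}, s5→{s6}, s6→∅, s7→{s5}; now {s0, s2, s4, s5, s6}.
Read 'b': s0→∅, s2→{s0, s2, s6}, s4→{s0, s2, s4, s5}, s5→{s6}, s6→∅; now {s0, s2, s4, s5, s6}.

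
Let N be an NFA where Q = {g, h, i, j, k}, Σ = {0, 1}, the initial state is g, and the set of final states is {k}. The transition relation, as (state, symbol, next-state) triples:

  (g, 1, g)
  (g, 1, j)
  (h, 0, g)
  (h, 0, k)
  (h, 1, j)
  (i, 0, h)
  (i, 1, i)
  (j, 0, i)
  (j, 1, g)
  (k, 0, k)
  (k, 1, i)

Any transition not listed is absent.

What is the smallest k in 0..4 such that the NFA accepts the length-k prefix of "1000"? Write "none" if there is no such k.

Start in {g}.
Read '1': g→{g, j}; now {g, j}.
Read '0': g→∅, j→{i}; now {i}.
Read '0': i→{h}; now {h}.
Read '0': h→{g, k}; now {g, k}.
None of the earlier sets intersect F, but {g, k} does.

4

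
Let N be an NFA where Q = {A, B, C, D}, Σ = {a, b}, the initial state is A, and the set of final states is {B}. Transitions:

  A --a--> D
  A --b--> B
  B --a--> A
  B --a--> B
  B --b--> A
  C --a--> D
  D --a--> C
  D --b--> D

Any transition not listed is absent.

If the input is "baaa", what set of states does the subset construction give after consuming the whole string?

{A, B, C, D}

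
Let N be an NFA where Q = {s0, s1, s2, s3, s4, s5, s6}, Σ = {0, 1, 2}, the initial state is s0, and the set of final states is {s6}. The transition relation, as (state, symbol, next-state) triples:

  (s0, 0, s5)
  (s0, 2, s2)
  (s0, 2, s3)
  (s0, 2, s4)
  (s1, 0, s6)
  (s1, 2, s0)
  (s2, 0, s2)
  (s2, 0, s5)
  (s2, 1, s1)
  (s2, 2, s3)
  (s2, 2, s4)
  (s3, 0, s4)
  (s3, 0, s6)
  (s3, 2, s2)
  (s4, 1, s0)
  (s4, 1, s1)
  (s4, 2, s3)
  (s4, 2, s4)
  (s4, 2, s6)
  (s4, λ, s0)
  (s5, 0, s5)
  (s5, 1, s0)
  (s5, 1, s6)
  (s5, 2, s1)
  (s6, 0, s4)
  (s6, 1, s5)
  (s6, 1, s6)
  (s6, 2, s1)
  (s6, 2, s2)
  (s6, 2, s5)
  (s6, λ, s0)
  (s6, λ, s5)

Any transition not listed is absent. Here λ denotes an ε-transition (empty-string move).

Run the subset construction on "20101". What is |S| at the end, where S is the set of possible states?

4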